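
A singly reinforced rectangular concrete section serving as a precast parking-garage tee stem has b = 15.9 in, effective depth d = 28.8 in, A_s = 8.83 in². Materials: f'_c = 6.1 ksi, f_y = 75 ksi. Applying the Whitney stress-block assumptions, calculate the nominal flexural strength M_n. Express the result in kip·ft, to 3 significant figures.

T = A_s f_y = 8.83 × 75 = 662.25 kips.
a = T/(0.85 f'_c b) = 662.25/(0.85 × 6.1 × 15.9) = 8.033 in.
M_n = T(d − a/2) = 662.25 × (28.8 − 4.0165) = 16412.9 kip·in = 16412.9/12 = 1367.74 kip·ft.

M_n ≈ 1370 kip·ft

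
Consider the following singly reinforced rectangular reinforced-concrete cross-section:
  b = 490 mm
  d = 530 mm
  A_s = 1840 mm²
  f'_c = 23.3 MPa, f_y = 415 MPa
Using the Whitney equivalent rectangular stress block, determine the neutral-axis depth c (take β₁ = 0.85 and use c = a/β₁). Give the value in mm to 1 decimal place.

T = A_s f_y = 1840 × 415 = 763600 N = 763.6 kN.
Setting C = 0.85 f'_c a b equal to T: a = 763600/(0.85 × 23.3 × 490) = 78.686 mm.
With β₁ = 0.85, c = a/β₁ = 78.686/0.85 = 92.6 mm.

c ≈ 92.6 mm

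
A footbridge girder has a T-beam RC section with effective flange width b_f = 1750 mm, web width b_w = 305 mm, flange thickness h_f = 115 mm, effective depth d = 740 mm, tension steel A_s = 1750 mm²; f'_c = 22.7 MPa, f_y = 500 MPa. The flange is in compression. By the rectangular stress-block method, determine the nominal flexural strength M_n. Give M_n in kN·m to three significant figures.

Tension: T = A_s f_y = 1750 × 500 = 875000 N.
Try a within the flange: a = T/(0.85 f'_c b_f) = 875000/(0.85 × 22.7 × 1750) = 25.91 mm.
Since a = 25.91 ≤ h_f = 115 mm, the stress block lies entirely in the flange; analyse as a rectangular beam of width b_f.
M_n = T(d − a/2) = 875000 × (740 − 12.955) = 636.16 × 10⁶ N·mm.
M_n = 636.16 kN·m.

M_n ≈ 636 kN·m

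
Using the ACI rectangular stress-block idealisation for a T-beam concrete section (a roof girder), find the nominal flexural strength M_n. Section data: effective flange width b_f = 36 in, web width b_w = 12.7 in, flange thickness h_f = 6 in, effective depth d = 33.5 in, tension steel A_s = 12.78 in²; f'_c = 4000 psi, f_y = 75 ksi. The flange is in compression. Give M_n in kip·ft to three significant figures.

M_n ≈ 2330 kip·ft

Tension: T = A_s f_y = 12.78 × 75 = 958.5 kips.
Try a within the flange: a = T/(0.85 f'_c b_f) = 958.5/(0.85 × 4 × 36) = 7.831 in.
a = 7.831 > h_f = 6 in: the block extends into the web. Split into flange-overhang and web parts.
C_f = 0.85 f'_c (b_f − b_w) h_f = 0.85 × 4 × (36 − 12.7) × 6 = 475.3 kips.
Remaining web compression depth: a_w = (T − C_f)/(0.85 f'_c b_w) = (958.5 − 475.3)/(0.85 × 4 × 12.7) = 11.190 in.
M_n = C_f(d − h_f/2) + (T − C_f)(d − a_w/2) = 475.3 × (33.5 − 3) + 483.2 × (33.5 − 5.595) = 14496.7 + 13483.7 = 27980.4 kip·in.
M_n = 27980.4/12 = 2331.70 kip·ft.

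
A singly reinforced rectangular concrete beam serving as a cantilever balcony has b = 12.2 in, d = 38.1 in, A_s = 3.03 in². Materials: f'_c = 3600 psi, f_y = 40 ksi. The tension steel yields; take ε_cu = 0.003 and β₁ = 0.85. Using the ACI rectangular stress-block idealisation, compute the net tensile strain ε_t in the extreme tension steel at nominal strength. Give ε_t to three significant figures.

ε_t ≈ 0.0269

a = A_s f_y/(0.85 f'_c b) = 3.247 in.
β₁ = 0.85, so c = a/β₁ = 3.247/0.85 = 3.820 in.
From the linear strain diagram with ε_cu = 0.003: ε_t = 0.003 (d − c)/c = 0.003 × (38.1 − 3.820)/3.820 = 0.0269.
Since ε_t ≥ 0.005, the section is tension-controlled.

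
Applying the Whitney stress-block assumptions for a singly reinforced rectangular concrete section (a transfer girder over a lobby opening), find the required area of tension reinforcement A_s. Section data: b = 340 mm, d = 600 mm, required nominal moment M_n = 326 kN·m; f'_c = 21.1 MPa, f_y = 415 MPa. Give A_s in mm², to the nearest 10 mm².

A_s ≈ 1420 mm²

With M_n = 0.85 f'_c a b (d − a/2), solve the quadratic for a:
a = d − √(d² − 2M_n/(0.85 f'_c b)) = 600 − √(600² − 2 × 326×10⁶/(0.85 × 21.1 × 340)) = 96.93 mm.
A_s = 0.85 f'_c a b / f_y = 0.85 × 21.1 × 96.93 × 340 / 415 = 1424.3 mm².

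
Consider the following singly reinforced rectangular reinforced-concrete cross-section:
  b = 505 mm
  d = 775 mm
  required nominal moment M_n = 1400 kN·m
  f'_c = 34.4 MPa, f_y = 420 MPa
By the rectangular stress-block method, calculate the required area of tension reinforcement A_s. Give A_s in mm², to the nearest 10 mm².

A_s ≈ 4710 mm²

With M_n = 0.85 f'_c a b (d − a/2), solve the quadratic for a:
a = d − √(d² − 2M_n/(0.85 f'_c b)) = 775 − √(775² − 2 × 1400×10⁶/(0.85 × 34.4 × 505)) = 133.91 mm.
A_s = 0.85 f'_c a b / f_y = 0.85 × 34.4 × 133.91 × 505 / 420 = 4708.0 mm².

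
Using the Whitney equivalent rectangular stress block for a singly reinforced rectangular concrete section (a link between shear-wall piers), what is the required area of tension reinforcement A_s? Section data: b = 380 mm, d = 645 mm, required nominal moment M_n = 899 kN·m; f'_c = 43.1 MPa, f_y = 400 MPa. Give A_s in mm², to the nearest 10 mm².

A_s ≈ 3810 mm²

With M_n = 0.85 f'_c a b (d − a/2), solve the quadratic for a:
a = d − √(d² − 2M_n/(0.85 f'_c b)) = 645 − √(645² − 2 × 899×10⁶/(0.85 × 43.1 × 380)) = 109.40 mm.
A_s = 0.85 f'_c a b / f_y = 0.85 × 43.1 × 109.40 × 380 / 400 = 3807.5 mm².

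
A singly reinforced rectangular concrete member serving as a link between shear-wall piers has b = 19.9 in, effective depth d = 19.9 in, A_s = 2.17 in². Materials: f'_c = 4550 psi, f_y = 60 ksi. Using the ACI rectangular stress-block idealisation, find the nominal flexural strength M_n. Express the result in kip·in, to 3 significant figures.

T = A_s f_y = 2.17 × 60 = 130.2 kips.
a = T/(0.85 f'_c b) = 130.2/(0.85 × 4.55 × 19.9) = 1.692 in.
M_n = T(d − a/2) = 130.2 × (19.9 − 0.846) = 2480.8 kip·in.

M_n ≈ 2480 kip·in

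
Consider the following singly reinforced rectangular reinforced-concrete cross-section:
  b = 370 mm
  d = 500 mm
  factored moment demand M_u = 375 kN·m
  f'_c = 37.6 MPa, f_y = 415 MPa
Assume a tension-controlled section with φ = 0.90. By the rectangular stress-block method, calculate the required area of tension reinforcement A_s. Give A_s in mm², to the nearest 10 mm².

M_n = M_u/φ = 375/0.90 = 416.667 kN·m.
With M_n = 0.85 f'_c a b (d − a/2), solve the quadratic for a:
a = d − √(d² − 2M_n/(0.85 f'_c b)) = 500 − √(500² − 2 × 416.667×10⁶/(0.85 × 37.6 × 370)) = 76.29 mm.
A_s = 0.85 f'_c a b / f_y = 0.85 × 37.6 × 76.29 × 370 / 415 = 2173.8 mm².

A_s ≈ 2170 mm²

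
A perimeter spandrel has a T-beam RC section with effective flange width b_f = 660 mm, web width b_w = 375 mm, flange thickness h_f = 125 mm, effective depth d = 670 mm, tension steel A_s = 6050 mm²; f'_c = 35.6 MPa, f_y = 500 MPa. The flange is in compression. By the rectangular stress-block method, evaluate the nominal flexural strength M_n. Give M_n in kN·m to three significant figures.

Tension: T = A_s f_y = 6050 × 500 = 3025000 N.
Try a within the flange: a = T/(0.85 f'_c b_f) = 3025000/(0.85 × 35.6 × 660) = 151.47 mm.
a = 151.47 > h_f = 125 mm: the block extends into the web. Split into flange-overhang and web parts.
C_f = 0.85 f'_c (b_f − b_w) h_f = 0.85 × 35.6 × (660 − 375) × 125 = 1078013 N.
Remaining web compression depth: a_w = (T − C_f)/(0.85 f'_c b_w) = (3025000 − 1078013)/(0.85 × 35.6 × 375) = 171.58 mm.
M_n = C_f(d − h_f/2) + (T − C_f)(d − a_w/2) = 1078013 × (670 − 62.5) + 1946987 × (670 − 85.79) = 654.89 + 1137.45 = 1792.34 × 10⁶ N·mm.
M_n = 1792.34 kN·m.

M_n ≈ 1790 kN·m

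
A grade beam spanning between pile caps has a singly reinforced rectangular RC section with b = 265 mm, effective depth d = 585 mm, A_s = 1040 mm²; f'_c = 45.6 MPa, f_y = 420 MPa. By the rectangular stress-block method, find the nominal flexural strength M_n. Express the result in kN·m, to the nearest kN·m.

T = A_s f_y = 1040 × 420 = 436800 N = 436.8 kN.
From C = T: a = T/(0.85 f'_c b) = 436800/(0.85 × 45.6 × 265) = 42.53 mm.
M_n = T(d − a/2) = 436.8 kN × (585 − 21.265) mm = 246.24 kN·m.

M_n ≈ 246 kN·m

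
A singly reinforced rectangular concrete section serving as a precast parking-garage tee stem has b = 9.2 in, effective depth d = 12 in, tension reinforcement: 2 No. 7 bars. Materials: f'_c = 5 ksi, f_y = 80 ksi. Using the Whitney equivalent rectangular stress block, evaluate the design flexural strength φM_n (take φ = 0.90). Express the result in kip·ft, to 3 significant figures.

φM_n ≈ 77.6 kip·ft

A_s = 2 × 0.6 = 1.2 in².
T = A_s f_y = 1.2 × 80 = 96 kips.
a = T/(0.85 f'_c b) = 96/(0.85 × 5 × 9.2) = 2.455 in.
M_n = T(d − a/2) = 96 × (12 − 1.2275) = 1034.2 kip·in = 1034.2/12 = 86.18 kip·ft.
φM_n = 0.90 × 86.18 = 77.56 kip·ft.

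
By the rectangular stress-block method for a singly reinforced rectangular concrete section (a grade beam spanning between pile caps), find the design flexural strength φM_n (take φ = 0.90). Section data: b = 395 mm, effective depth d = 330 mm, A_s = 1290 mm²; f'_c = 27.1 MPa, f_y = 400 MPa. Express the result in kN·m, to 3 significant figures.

T = A_s f_y = 1290 × 400 = 516000 N = 516 kN.
From C = T: a = T/(0.85 f'_c b) = 516000/(0.85 × 27.1 × 395) = 56.71 mm.
M_n = T(d − a/2) = 516 kN × (330 − 28.355) mm = 155.65 kN·m.
φM_n = 0.90 × 155.65 = 140.09 kN·m.

φM_n ≈ 140 kN·m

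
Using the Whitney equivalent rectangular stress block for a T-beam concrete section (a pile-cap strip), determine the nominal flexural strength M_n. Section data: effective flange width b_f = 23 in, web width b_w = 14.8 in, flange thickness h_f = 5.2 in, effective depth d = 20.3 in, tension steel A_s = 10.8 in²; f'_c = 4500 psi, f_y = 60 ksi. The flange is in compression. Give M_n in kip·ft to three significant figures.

M_n ≈ 888 kip·ft

Tension: T = A_s f_y = 10.8 × 60 = 648 kips.
Try a within the flange: a = T/(0.85 f'_c b_f) = 648/(0.85 × 4.5 × 23) = 7.366 in.
a = 7.366 > h_f = 5.2 in: the block extends into the web. Split into flange-overhang and web parts.
C_f = 0.85 f'_c (b_f − b_w) h_f = 0.85 × 4.5 × (23 − 14.8) × 5.2 = 163.1 kips.
Remaining web compression depth: a_w = (T − C_f)/(0.85 f'_c b_w) = (648 − 163.1)/(0.85 × 4.5 × 14.8) = 8.566 in.
M_n = C_f(d − h_f/2) + (T − C_f)(d − a_w/2) = 163.1 × (20.3 − 2.6) + 484.9 × (20.3 − 4.283) = 2886.9 + 7766.6 = 10653.5 kip·in.
M_n = 10653.5/12 = 887.79 kip·ft.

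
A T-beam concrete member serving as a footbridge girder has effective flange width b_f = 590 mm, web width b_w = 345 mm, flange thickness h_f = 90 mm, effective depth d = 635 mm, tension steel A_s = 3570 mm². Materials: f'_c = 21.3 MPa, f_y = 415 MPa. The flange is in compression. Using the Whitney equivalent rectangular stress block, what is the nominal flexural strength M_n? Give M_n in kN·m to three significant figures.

M_n ≈ 829 kN·m

Tension: T = A_s f_y = 3570 × 415 = 1481550 N.
Try a within the flange: a = T/(0.85 f'_c b_f) = 1481550/(0.85 × 21.3 × 590) = 138.70 mm.
a = 138.70 > h_f = 90 mm: the block extends into the web. Split into flange-overhang and web parts.
C_f = 0.85 f'_c (b_f − b_w) h_f = 0.85 × 21.3 × (590 − 345) × 90 = 399215 N.
Remaining web compression depth: a_w = (T − C_f)/(0.85 f'_c b_w) = (1481550 − 399215)/(0.85 × 21.3 × 345) = 173.28 mm.
M_n = C_f(d − h_f/2) + (T − C_f)(d − a_w/2) = 399215 × (635 − 45) + 1082335 × (635 − 86.64) = 235.54 + 593.51 = 829.05 × 10⁶ N·mm.
M_n = 829.05 kN·m.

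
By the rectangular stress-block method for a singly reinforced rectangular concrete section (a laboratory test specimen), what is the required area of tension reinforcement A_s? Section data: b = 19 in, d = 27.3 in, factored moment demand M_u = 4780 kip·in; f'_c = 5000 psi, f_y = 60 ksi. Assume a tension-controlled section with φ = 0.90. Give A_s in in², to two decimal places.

A_s ≈ 3.40 in²

M_n = M_u/φ = 4780/0.90 = 5311.11 kip·in.
From M_n = 0.85 f'_c a b (d − a/2):
a = d − √(d² − 2M_n/(0.85 f'_c b)) = 27.3 − √(27.3² − 2 × 5311.11/(0.85 × 5 × 19)) = 2.526 in.
A_s = 0.85 f'_c a b / f_y = 0.85 × 5 × 2.526 × 19 / 60 = 3.400 in².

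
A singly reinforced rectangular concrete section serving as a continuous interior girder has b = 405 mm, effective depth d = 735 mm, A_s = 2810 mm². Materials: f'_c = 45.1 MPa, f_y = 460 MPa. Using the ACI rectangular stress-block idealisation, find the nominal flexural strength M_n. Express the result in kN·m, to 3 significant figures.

T = A_s f_y = 2810 × 460 = 1292600 N = 1292.6 kN.
From C = T: a = T/(0.85 f'_c b) = 1292600/(0.85 × 45.1 × 405) = 83.26 mm.
M_n = T(d − a/2) = 1292.6 kN × (735 − 41.63) mm = 896.25 kN·m.

M_n ≈ 896 kN·m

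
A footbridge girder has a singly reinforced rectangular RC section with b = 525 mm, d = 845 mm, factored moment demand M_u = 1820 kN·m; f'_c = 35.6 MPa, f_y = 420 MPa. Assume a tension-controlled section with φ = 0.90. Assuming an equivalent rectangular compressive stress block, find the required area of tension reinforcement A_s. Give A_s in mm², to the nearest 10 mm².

M_n = M_u/φ = 1820/0.90 = 2022.22 kN·m.
With M_n = 0.85 f'_c a b (d − a/2), solve the quadratic for a:
a = d − √(d² − 2M_n/(0.85 f'_c b)) = 845 − √(845² − 2 × 2022.22×10⁶/(0.85 × 35.6 × 525)) = 167.18 mm.
A_s = 0.85 f'_c a b / f_y = 0.85 × 35.6 × 167.18 × 525 / 420 = 6323.6 mm².

A_s ≈ 6320 mm²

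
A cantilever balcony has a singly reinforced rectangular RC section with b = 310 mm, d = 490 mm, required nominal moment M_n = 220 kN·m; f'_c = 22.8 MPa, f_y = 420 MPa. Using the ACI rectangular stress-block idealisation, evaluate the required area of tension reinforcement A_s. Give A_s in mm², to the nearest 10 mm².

A_s ≈ 1170 mm²

With M_n = 0.85 f'_c a b (d − a/2), solve the quadratic for a:
a = d − √(d² − 2M_n/(0.85 f'_c b)) = 490 − √(490² − 2 × 220×10⁶/(0.85 × 22.8 × 310)) = 81.51 mm.
A_s = 0.85 f'_c a b / f_y = 0.85 × 22.8 × 81.51 × 310 / 420 = 1165.9 mm².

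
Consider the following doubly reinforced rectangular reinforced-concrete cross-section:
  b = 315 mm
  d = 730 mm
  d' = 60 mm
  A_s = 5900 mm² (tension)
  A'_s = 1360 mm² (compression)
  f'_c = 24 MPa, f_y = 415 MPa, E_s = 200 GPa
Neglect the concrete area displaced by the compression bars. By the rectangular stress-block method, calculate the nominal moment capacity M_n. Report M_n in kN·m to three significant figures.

M_n ≈ 1480 kN·m

Assume both tension and compression steel yield.
Net tension couple steel: A_s − A'_s = 4540 mm².
a = (A_s − A'_s) f_y / (0.85 f'_c b) = 1884100/(0.85 × 24 × 315) = 293.20 mm.
c = a/β₁ = 293.20/0.85 = 344.94 mm; ε'_s = 0.003(c − d')/c = 0.0025 ≥ f_y/E_s = 0.0021, so compression steel does yield.
M_n = (A_s − A'_s) f_y (d − a/2) + A'_s f_y (d − d') = [1884100 × (730 − 146.6) + 564400 × (730 − 60)] × 10⁻⁶ = 1099.18 + 378.15 = 1477.33 kN·m.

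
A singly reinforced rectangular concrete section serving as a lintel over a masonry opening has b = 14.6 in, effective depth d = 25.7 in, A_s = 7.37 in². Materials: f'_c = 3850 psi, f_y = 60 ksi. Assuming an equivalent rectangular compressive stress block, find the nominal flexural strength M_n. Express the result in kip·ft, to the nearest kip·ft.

M_n ≈ 777 kip·ft

T = A_s f_y = 7.37 × 60 = 442.2 kips.
a = T/(0.85 f'_c b) = 442.2/(0.85 × 3.85 × 14.6) = 9.255 in.
M_n = T(d − a/2) = 442.2 × (25.7 − 4.6275) = 9318.3 kip·in = 9318.3/12 = 776.53 kip·ft.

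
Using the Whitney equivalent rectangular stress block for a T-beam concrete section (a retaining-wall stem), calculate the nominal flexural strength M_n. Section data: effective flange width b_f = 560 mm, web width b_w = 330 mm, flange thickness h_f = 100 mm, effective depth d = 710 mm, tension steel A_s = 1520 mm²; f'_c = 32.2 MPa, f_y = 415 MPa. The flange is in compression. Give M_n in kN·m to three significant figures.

Tension: T = A_s f_y = 1520 × 415 = 630800 N.
Try a within the flange: a = T/(0.85 f'_c b_f) = 630800/(0.85 × 32.2 × 560) = 41.16 mm.
Since a = 41.16 ≤ h_f = 100 mm, the stress block lies entirely in the flange; analyse as a rectangular beam of width b_f.
M_n = T(d − a/2) = 630800 × (710 − 20.58) = 434.89 × 10⁶ N·mm.
M_n = 434.89 kN·m.

M_n ≈ 435 kN·m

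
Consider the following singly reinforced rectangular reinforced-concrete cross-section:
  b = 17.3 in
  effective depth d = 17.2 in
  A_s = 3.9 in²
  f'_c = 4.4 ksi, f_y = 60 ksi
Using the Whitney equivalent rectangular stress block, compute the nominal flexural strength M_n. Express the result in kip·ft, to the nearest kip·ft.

M_n ≈ 300 kip·ft

T = A_s f_y = 3.9 × 60 = 234 kips.
a = T/(0.85 f'_c b) = 234/(0.85 × 4.4 × 17.3) = 3.617 in.
M_n = T(d − a/2) = 234 × (17.2 − 1.8085) = 3601.6 kip·in = 3601.6/12 = 300.13 kip·ft.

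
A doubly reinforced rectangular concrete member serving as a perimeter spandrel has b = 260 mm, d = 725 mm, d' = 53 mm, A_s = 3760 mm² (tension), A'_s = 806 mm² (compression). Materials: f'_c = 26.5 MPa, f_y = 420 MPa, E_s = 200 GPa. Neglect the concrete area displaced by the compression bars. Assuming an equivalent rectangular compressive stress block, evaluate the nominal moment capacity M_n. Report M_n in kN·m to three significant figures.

M_n ≈ 996 kN·m

Assume both tension and compression steel yield.
Net tension couple steel: A_s − A'_s = 2954 mm².
a = (A_s − A'_s) f_y / (0.85 f'_c b) = 1240680/(0.85 × 26.5 × 260) = 211.85 mm.
c = a/β₁ = 211.85/0.85 = 249.24 mm; ε'_s = 0.003(c − d')/c = 0.0024 ≥ f_y/E_s = 0.0021, so compression steel does yield.
M_n = (A_s − A'_s) f_y (d − a/2) + A'_s f_y (d − d') = [1240680 × (725 − 105.925) + 338520 × (725 − 53)] × 10⁻⁶ = 768.07 + 227.49 = 995.56 kN·m.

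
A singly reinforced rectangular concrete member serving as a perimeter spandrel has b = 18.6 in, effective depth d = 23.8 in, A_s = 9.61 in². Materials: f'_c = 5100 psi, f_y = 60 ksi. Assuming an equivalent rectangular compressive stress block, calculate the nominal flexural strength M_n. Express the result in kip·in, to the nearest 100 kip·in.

T = A_s f_y = 9.61 × 60 = 576.6 kips.
a = T/(0.85 f'_c b) = 576.6/(0.85 × 5.1 × 18.6) = 7.151 in.
M_n = T(d − a/2) = 576.6 × (23.8 − 3.5755) = 11661.4 kip·in.

M_n ≈ 11700 kip·in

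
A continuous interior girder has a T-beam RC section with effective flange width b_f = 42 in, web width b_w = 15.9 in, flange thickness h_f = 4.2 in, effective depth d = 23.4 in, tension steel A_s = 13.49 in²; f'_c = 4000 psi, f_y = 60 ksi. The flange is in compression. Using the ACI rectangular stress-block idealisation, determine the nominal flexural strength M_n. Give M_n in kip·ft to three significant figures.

Tension: T = A_s f_y = 13.49 × 60 = 809.4 kips.
Try a within the flange: a = T/(0.85 f'_c b_f) = 809.4/(0.85 × 4 × 42) = 5.668 in.
a = 5.668 > h_f = 4.2 in: the block extends into the web. Split into flange-overhang and web parts.
C_f = 0.85 f'_c (b_f − b_w) h_f = 0.85 × 4 × (42 − 15.9) × 4.2 = 372.7 kips.
Remaining web compression depth: a_w = (T − C_f)/(0.85 f'_c b_w) = (809.4 − 372.7)/(0.85 × 4 × 15.9) = 8.078 in.
M_n = C_f(d − h_f/2) + (T − C_f)(d − a_w/2) = 372.7 × (23.4 − 2.1) + 436.7 × (23.4 − 4.039) = 7938.5 + 8454.9 = 16393.4 kip·in.
M_n = 16393.4/12 = 1366.12 kip·ft.

M_n ≈ 1370 kip·ft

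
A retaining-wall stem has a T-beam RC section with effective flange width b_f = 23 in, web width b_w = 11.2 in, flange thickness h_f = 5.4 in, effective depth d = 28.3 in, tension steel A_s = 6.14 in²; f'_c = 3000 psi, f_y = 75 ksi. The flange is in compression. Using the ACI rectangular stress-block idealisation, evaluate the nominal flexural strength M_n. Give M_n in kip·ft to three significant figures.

Tension: T = A_s f_y = 6.14 × 75 = 460.5 kips.
Try a within the flange: a = T/(0.85 f'_c b_f) = 460.5/(0.85 × 3 × 23) = 7.852 in.
a = 7.852 > h_f = 5.4 in: the block extends into the web. Split into flange-overhang and web parts.
C_f = 0.85 f'_c (b_f − b_w) h_f = 0.85 × 3 × (23 − 11.2) × 5.4 = 162.5 kips.
Remaining web compression depth: a_w = (T − C_f)/(0.85 f'_c b_w) = (460.5 − 162.5)/(0.85 × 3 × 11.2) = 10.434 in.
M_n = C_f(d − h_f/2) + (T − C_f)(d − a_w/2) = 162.5 × (28.3 − 2.7) + 298 × (28.3 − 5.217) = 4160.0 + 6878.7 = 11038.7 kip·in.
M_n = 11038.7/12 = 919.89 kip·ft.

M_n ≈ 920 kip·ft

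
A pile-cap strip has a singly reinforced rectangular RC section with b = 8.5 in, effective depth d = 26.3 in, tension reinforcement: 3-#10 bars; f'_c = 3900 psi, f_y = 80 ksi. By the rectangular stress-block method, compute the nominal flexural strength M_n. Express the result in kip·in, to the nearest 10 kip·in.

M_n ≈ 6370 kip·in

A_s = 3 × 1.27 = 3.81 in².
T = A_s f_y = 3.81 × 80 = 304.8 kips.
a = T/(0.85 f'_c b) = 304.8/(0.85 × 3.9 × 8.5) = 10.817 in.
M_n = T(d − a/2) = 304.8 × (26.3 − 5.4085) = 6367.7 kip·in.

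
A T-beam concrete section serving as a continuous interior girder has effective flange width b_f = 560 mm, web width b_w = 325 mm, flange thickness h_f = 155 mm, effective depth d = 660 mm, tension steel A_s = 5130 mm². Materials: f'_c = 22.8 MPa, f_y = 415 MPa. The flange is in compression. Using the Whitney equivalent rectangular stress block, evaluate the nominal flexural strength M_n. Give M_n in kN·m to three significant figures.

M_n ≈ 1190 kN·m

Tension: T = A_s f_y = 5130 × 415 = 2128950 N.
Try a within the flange: a = T/(0.85 f'_c b_f) = 2128950/(0.85 × 22.8 × 560) = 196.17 mm.
a = 196.17 > h_f = 155 mm: the block extends into the web. Split into flange-overhang and web parts.
C_f = 0.85 f'_c (b_f − b_w) h_f = 0.85 × 22.8 × (560 − 325) × 155 = 705917 N.
Remaining web compression depth: a_w = (T − C_f)/(0.85 f'_c b_w) = (2128950 − 705917)/(0.85 × 22.8 × 325) = 225.93 mm.
M_n = C_f(d − h_f/2) + (T − C_f)(d − a_w/2) = 705917 × (660 − 77.5) + 1423033 × (660 − 112.965) = 411.20 + 778.45 = 1189.65 × 10⁶ N·mm.
M_n = 1189.65 kN·m.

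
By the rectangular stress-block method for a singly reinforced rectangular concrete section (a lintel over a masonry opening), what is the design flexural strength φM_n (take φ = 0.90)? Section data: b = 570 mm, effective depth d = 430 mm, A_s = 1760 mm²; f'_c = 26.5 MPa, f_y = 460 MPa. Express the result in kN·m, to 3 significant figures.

φM_n ≈ 290 kN·m

T = A_s f_y = 1760 × 460 = 809600 N = 809.6 kN.
From C = T: a = T/(0.85 f'_c b) = 809600/(0.85 × 26.5 × 570) = 63.06 mm.
M_n = T(d − a/2) = 809.6 kN × (430 − 31.53) mm = 322.60 kN·m.
φM_n = 0.90 × 322.60 = 290.34 kN·m.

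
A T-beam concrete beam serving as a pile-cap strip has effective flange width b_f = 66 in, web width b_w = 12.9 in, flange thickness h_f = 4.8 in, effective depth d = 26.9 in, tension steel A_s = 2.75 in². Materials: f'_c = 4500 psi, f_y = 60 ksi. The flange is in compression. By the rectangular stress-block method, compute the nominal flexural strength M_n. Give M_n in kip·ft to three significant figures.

Tension: T = A_s f_y = 2.75 × 60 = 165 kips.
Try a within the flange: a = T/(0.85 f'_c b_f) = 165/(0.85 × 4.5 × 66) = 0.654 in.
Since a = 0.654 ≤ h_f = 4.8 in, the stress block lies entirely in the flange; analyse as a rectangular beam of width b_f.
M_n = T(d − a/2) = 165 × (26.9 − 0.327) = 4384.5 kip·in.
M_n = 4384.5/12 = 365.38 kip·ft.

M_n ≈ 365 kip·ft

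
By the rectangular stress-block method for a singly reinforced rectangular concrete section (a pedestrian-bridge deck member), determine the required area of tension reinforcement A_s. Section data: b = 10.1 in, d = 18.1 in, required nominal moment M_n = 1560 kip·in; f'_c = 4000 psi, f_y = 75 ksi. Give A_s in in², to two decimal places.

A_s ≈ 1.24 in²

From M_n = 0.85 f'_c a b (d − a/2):
a = d − √(d² − 2M_n/(0.85 f'_c b)) = 18.1 − √(18.1² − 2 × 1560/(0.85 × 4 × 10.1)) = 2.713 in.
A_s = 0.85 f'_c a b / f_y = 0.85 × 4 × 2.713 × 10.1 / 75 = 1.242 in².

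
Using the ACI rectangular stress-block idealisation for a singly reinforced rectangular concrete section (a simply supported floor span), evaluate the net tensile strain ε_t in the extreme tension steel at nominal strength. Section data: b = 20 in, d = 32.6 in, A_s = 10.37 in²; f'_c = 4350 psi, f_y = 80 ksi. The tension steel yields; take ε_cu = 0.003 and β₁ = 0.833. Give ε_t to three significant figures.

ε_t ≈ 0.00426

a = A_s f_y/(0.85 f'_c b) = 11.218 in.
β₁ = 0.833, so c = a/β₁ = 11.218/0.833 = 13.467 in.
From the linear strain diagram with ε_cu = 0.003: ε_t = 0.003 (d − c)/c = 0.003 × (32.6 − 13.467)/13.467 = 0.00426.
ε_t is between 0.004 and 0.005 — transition zone.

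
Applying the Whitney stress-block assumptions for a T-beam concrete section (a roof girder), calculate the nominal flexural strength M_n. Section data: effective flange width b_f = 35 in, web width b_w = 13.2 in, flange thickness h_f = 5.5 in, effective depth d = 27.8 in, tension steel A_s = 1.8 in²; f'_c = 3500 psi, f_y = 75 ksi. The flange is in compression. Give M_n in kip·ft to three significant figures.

Tension: T = A_s f_y = 1.8 × 75 = 135 kips.
Try a within the flange: a = T/(0.85 f'_c b_f) = 135/(0.85 × 3.5 × 35) = 1.297 in.
Since a = 1.297 ≤ h_f = 5.5 in, the stress block lies entirely in the flange; analyse as a rectangular beam of width b_f.
M_n = T(d − a/2) = 135 × (27.8 − 0.6485) = 3665.5 kip·in.
M_n = 3665.5/12 = 305.46 kip·ft.

M_n ≈ 305 kip·ft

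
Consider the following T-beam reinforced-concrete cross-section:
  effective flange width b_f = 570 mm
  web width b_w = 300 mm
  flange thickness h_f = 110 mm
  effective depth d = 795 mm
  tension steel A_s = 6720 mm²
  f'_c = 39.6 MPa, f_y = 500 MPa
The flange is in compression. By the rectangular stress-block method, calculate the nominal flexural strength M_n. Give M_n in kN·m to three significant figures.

M_n ≈ 2340 kN·m

Tension: T = A_s f_y = 6720 × 500 = 3360000 N.
Try a within the flange: a = T/(0.85 f'_c b_f) = 3360000/(0.85 × 39.6 × 570) = 175.13 mm.
a = 175.13 > h_f = 110 mm: the block extends into the web. Split into flange-overhang and web parts.
C_f = 0.85 f'_c (b_f − b_w) h_f = 0.85 × 39.6 × (570 − 300) × 110 = 999702 N.
Remaining web compression depth: a_w = (T − C_f)/(0.85 f'_c b_w) = (3360000 − 999702)/(0.85 × 39.6 × 300) = 233.74 mm.
M_n = C_f(d − h_f/2) + (T − C_f)(d − a_w/2) = 999702 × (795 − 55) + 2360298 × (795 − 116.87) = 739.78 + 1600.59 = 2340.37 × 10⁶ N·mm.
M_n = 2340.37 kN·m.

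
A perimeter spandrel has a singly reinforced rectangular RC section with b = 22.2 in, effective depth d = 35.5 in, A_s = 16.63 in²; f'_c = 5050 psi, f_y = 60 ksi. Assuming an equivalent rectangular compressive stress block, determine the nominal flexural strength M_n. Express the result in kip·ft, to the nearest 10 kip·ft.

M_n ≈ 2520 kip·ft

T = A_s f_y = 16.63 × 60 = 997.8 kips.
a = T/(0.85 f'_c b) = 997.8/(0.85 × 5.05 × 22.2) = 10.471 in.
M_n = T(d − a/2) = 997.8 × (35.5 − 5.2355) = 30197.9 kip·in = 30197.9/12 = 2516.49 kip·ft.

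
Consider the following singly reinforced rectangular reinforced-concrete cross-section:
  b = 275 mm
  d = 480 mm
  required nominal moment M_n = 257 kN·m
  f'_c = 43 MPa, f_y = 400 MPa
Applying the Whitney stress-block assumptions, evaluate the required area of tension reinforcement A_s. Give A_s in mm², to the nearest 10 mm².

A_s ≈ 1420 mm²

With M_n = 0.85 f'_c a b (d − a/2), solve the quadratic for a:
a = d − √(d² − 2M_n/(0.85 f'_c b)) = 480 − √(480² − 2 × 257×10⁶/(0.85 × 43 × 275)) = 56.61 mm.
A_s = 0.85 f'_c a b / f_y = 0.85 × 43 × 56.61 × 275 / 400 = 1422.5 mm².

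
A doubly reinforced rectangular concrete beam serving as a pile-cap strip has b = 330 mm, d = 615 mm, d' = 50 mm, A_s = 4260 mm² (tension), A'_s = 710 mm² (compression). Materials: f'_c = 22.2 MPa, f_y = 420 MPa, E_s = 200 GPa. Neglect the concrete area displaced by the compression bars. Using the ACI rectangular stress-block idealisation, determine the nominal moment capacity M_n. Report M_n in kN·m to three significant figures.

M_n ≈ 907 kN·m

Assume both tension and compression steel yield.
Net tension couple steel: A_s − A'_s = 3550 mm².
a = (A_s − A'_s) f_y / (0.85 f'_c b) = 1491000/(0.85 × 22.2 × 330) = 239.44 mm.
c = a/β₁ = 239.44/0.85 = 281.69 mm; ε'_s = 0.003(c − d')/c = 0.0025 ≥ f_y/E_s = 0.0021, so compression steel does yield.
M_n = (A_s − A'_s) f_y (d − a/2) + A'_s f_y (d − d') = [1491000 × (615 − 119.72) + 298200 × (615 − 50)] × 10⁻⁶ = 738.46 + 168.48 = 906.94 kN·m.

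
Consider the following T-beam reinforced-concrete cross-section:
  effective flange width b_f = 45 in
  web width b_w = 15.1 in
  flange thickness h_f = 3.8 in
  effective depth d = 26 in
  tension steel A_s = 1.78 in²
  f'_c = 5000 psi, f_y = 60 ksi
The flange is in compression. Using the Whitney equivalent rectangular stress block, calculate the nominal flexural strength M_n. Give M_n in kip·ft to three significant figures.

Tension: T = A_s f_y = 1.78 × 60 = 106.8 kips.
Try a within the flange: a = T/(0.85 f'_c b_f) = 106.8/(0.85 × 5 × 45) = 0.558 in.
Since a = 0.558 ≤ h_f = 3.8 in, the stress block lies entirely in the flange; analyse as a rectangular beam of width b_f.
M_n = T(d − a/2) = 106.8 × (26 − 0.279) = 2747.0 kip·in.
M_n = 2747.0/12 = 228.92 kip·ft.

M_n ≈ 229 kip·ft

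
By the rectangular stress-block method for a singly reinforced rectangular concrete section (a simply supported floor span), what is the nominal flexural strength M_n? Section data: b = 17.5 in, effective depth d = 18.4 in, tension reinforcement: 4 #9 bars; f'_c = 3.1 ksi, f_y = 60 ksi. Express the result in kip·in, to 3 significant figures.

M_n ≈ 3790 kip·in

A_s = 4 × 1 = 4 in².
T = A_s f_y = 4 × 60 = 240 kips.
a = T/(0.85 f'_c b) = 240/(0.85 × 3.1 × 17.5) = 5.205 in.
M_n = T(d − a/2) = 240 × (18.4 − 2.6025) = 3791.4 kip·in.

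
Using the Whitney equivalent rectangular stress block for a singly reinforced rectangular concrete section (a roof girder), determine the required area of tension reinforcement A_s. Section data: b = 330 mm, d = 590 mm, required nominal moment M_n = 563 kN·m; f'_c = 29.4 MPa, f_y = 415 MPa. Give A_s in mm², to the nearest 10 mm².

A_s ≈ 2580 mm²

With M_n = 0.85 f'_c a b (d − a/2), solve the quadratic for a:
a = d − √(d² − 2M_n/(0.85 f'_c b)) = 590 − √(590² − 2 × 563×10⁶/(0.85 × 29.4 × 330)) = 130.04 mm.
A_s = 0.85 f'_c a b / f_y = 0.85 × 29.4 × 130.04 × 330 / 415 = 2584.1 mm².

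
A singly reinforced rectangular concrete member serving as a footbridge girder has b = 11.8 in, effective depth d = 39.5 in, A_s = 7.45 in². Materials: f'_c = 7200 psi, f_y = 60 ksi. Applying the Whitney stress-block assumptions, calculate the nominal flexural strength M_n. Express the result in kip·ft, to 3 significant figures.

M_n ≈ 1360 kip·ft

T = A_s f_y = 7.45 × 60 = 447 kips.
a = T/(0.85 f'_c b) = 447/(0.85 × 7.2 × 11.8) = 6.190 in.
M_n = T(d − a/2) = 447 × (39.5 − 3.095) = 16273.0 kip·in = 16273.0/12 = 1356.08 kip·ft.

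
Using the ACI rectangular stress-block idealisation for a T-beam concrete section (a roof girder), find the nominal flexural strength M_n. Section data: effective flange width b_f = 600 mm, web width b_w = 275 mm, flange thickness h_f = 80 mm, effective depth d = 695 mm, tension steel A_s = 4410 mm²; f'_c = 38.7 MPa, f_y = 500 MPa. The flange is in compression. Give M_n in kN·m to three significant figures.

Tension: T = A_s f_y = 4410 × 500 = 2205000 N.
Try a within the flange: a = T/(0.85 f'_c b_f) = 2205000/(0.85 × 38.7 × 600) = 111.72 mm.
a = 111.72 > h_f = 80 mm: the block extends into the web. Split into flange-overhang and web parts.
C_f = 0.85 f'_c (b_f − b_w) h_f = 0.85 × 38.7 × (600 − 275) × 80 = 855270 N.
Remaining web compression depth: a_w = (T − C_f)/(0.85 f'_c b_w) = (2205000 − 855270)/(0.85 × 38.7 × 275) = 149.21 mm.
M_n = C_f(d − h_f/2) + (T − C_f)(d − a_w/2) = 855270 × (695 − 40) + 1349730 × (695 − 74.605) = 560.20 + 837.37 = 1397.57 × 10⁶ N·mm.
M_n = 1397.57 kN·m.

M_n ≈ 1400 kN·m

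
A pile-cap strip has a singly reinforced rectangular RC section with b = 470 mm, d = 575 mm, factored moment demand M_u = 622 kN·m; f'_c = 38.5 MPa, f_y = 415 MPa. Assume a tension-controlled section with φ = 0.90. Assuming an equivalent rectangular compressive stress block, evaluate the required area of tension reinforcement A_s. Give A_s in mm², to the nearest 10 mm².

A_s ≈ 3130 mm²

M_n = M_u/φ = 622/0.90 = 691.111 kN·m.
With M_n = 0.85 f'_c a b (d − a/2), solve the quadratic for a:
a = d − √(d² − 2M_n/(0.85 f'_c b)) = 575 − √(575² − 2 × 691.111×10⁶/(0.85 × 38.5 × 470)) = 84.33 mm.
A_s = 0.85 f'_c a b / f_y = 0.85 × 38.5 × 84.33 × 470 / 415 = 3125.4 mm².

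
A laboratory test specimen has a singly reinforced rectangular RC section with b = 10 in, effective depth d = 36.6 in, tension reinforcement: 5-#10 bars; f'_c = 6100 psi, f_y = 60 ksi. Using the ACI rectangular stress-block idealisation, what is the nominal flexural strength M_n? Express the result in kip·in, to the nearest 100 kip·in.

A_s = 5 × 1.27 = 6.35 in².
T = A_s f_y = 6.35 × 60 = 381 kips.
a = T/(0.85 f'_c b) = 381/(0.85 × 6.1 × 10) = 7.348 in.
M_n = T(d − a/2) = 381 × (36.6 − 3.674) = 12544.8 kip·in.

M_n ≈ 12500 kip·in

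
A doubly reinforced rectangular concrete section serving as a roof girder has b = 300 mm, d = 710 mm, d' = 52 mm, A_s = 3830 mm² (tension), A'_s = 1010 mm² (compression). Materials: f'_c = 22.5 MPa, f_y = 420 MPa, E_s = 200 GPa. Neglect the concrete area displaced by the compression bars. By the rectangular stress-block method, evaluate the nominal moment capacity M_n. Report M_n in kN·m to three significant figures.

M_n ≈ 998 kN·m

Assume both tension and compression steel yield.
Net tension couple steel: A_s − A'_s = 2820 mm².
a = (A_s − A'_s) f_y / (0.85 f'_c b) = 1184400/(0.85 × 22.5 × 300) = 206.43 mm.
c = a/β₁ = 206.43/0.85 = 242.86 mm; ε'_s = 0.003(c − d')/c = 0.0024 ≥ f_y/E_s = 0.0021, so compression steel does yield.
M_n = (A_s − A'_s) f_y (d − a/2) + A'_s f_y (d − d') = [1184400 × (710 − 103.215) + 424200 × (710 − 52)] × 10⁻⁶ = 718.68 + 279.12 = 997.80 kN·m.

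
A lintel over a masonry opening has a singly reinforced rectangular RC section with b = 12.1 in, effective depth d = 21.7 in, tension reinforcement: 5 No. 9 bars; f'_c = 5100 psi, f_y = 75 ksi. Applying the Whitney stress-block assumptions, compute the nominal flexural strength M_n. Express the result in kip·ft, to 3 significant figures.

M_n ≈ 566 kip·ft

A_s = 5 × 1 = 5 in².
T = A_s f_y = 5 × 75 = 375 kips.
a = T/(0.85 f'_c b) = 375/(0.85 × 5.1 × 12.1) = 7.149 in.
M_n = T(d − a/2) = 375 × (21.7 − 3.5745) = 6797.1 kip·in = 6797.1/12 = 566.43 kip·ft.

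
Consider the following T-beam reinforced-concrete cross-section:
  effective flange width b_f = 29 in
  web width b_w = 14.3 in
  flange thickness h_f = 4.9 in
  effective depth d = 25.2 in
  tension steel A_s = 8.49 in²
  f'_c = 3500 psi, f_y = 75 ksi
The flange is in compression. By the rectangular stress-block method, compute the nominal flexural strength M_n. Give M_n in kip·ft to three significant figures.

Tension: T = A_s f_y = 8.49 × 75 = 636.75 kips.
Try a within the flange: a = T/(0.85 f'_c b_f) = 636.75/(0.85 × 3.5 × 29) = 7.380 in.
a = 7.380 > h_f = 4.9 in: the block extends into the web. Split into flange-overhang and web parts.
C_f = 0.85 f'_c (b_f − b_w) h_f = 0.85 × 3.5 × (29 − 14.3) × 4.9 = 214.3 kips.
Remaining web compression depth: a_w = (T − C_f)/(0.85 f'_c b_w) = (636.75 − 214.3)/(0.85 × 3.5 × 14.3) = 9.930 in.
M_n = C_f(d − h_f/2) + (T − C_f)(d − a_w/2) = 214.3 × (25.2 − 2.45) + 422.45 × (25.2 − 4.965) = 4875.3 + 8548.3 = 13423.6 kip·in.
M_n = 13423.6/12 = 1118.63 kip·ft.

M_n ≈ 1120 kip·ft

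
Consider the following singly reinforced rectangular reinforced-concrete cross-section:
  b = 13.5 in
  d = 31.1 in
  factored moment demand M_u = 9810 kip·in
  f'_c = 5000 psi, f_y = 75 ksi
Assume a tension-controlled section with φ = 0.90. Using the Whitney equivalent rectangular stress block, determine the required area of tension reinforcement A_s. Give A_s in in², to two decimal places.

M_n = M_u/φ = 9810/0.90 = 10900 kip·in.
From M_n = 0.85 f'_c a b (d − a/2):
a = d − √(d² − 2M_n/(0.85 f'_c b)) = 31.1 − √(31.1² − 2 × 10900/(0.85 × 5 × 13.5)) = 6.867 in.
A_s = 0.85 f'_c a b / f_y = 0.85 × 5 × 6.867 × 13.5 / 75 = 5.253 in².

A_s ≈ 5.25 in²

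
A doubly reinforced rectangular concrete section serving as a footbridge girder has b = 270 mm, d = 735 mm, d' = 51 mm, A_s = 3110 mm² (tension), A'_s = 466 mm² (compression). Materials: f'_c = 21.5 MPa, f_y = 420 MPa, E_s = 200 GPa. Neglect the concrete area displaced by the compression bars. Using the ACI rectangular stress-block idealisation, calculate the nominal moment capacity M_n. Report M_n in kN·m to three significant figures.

Assume both tension and compression steel yield.
Net tension couple steel: A_s − A'_s = 2644 mm².
a = (A_s − A'_s) f_y / (0.85 f'_c b) = 1110480/(0.85 × 21.5 × 270) = 225.06 mm.
c = a/β₁ = 225.06/0.85 = 264.78 mm; ε'_s = 0.003(c − d')/c = 0.0024 ≥ f_y/E_s = 0.0021, so compression steel does yield.
M_n = (A_s − A'_s) f_y (d − a/2) + A'_s f_y (d − d') = [1110480 × (735 − 112.53) + 195720 × (735 − 51)] × 10⁻⁶ = 691.24 + 133.87 = 825.11 kN·m.

M_n ≈ 825 kN·m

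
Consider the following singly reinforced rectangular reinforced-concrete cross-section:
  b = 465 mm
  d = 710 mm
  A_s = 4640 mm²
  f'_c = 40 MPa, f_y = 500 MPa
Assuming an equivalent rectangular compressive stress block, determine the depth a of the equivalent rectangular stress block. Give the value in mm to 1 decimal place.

a ≈ 146.7 mm

T = A_s f_y = 4640 × 500 = 2320000 N = 2320 kN.
Setting C = 0.85 f'_c a b equal to T: a = 2320000/(0.85 × 40 × 465) = 146.7 mm.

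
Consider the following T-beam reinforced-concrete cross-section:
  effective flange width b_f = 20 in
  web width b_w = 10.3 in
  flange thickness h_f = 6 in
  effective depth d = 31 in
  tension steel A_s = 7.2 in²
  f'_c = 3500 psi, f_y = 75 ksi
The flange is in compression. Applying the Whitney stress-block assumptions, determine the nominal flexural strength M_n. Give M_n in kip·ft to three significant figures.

Tension: T = A_s f_y = 7.2 × 75 = 540 kips.
Try a within the flange: a = T/(0.85 f'_c b_f) = 540/(0.85 × 3.5 × 20) = 9.076 in.
a = 9.076 > h_f = 6 in: the block extends into the web. Split into flange-overhang and web parts.
C_f = 0.85 f'_c (b_f − b_w) h_f = 0.85 × 3.5 × (20 − 10.3) × 6 = 173.1 kips.
Remaining web compression depth: a_w = (T − C_f)/(0.85 f'_c b_w) = (540 − 173.1)/(0.85 × 3.5 × 10.3) = 11.974 in.
M_n = C_f(d − h_f/2) + (T − C_f)(d − a_w/2) = 173.1 × (31 − 3) + 366.9 × (31 − 5.987) = 4846.8 + 9177.3 = 14024.1 kip·in.
M_n = 14024.1/12 = 1168.68 kip·ft.

M_n ≈ 1170 kip·ft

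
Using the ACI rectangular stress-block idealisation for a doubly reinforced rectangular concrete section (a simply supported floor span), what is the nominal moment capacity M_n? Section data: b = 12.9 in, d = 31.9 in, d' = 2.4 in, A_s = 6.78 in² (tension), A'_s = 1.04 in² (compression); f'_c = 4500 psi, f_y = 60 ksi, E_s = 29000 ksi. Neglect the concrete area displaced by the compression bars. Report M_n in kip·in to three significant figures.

M_n ≈ 11600 kip·in

Assume both steels yield.
a = (A_s − A'_s) f_y/(0.85 f'_c b) = (6.78 − 1.04) × 60/(0.85 × 4.5 × 12.9) = 6.980 in.
c = a/β₁ = 6.980/0.825 = 8.461 in; ε'_s = 0.003(c − d')/c = 0.0021 ≥ ε_y = 0.0021, so the compression steel yields.
M_n = (A_s − A'_s) f_y (d − a/2) + A'_s f_y (d − d') = 344.4 × (31.9 − 3.49) + 62.4 × (31.9 − 2.4) = 9784.4 + 1840.8 = 11625.2 kip·in.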